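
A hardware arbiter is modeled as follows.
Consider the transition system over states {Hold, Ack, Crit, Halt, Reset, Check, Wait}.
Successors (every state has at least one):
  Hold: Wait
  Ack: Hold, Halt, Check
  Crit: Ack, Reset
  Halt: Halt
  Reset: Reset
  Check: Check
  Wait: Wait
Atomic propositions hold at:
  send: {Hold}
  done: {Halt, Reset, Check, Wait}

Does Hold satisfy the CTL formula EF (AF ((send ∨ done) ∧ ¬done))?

Yes

Sat(send ∨ done) = {Hold, Halt, Reset, Check, Wait}
Sat(¬done) = {Hold, Ack, Crit}
Sat((send ∨ done) ∧ ¬done) = {Hold}
AF ((send ∨ done) ∧ ¬done): least fixpoint, start Z0 = {Hold}, add states with every successor in Z. Already a fixed point.
Sat(AF ((send ∨ done) ∧ ¬done)) = {Hold}
EF (AF ((send ∨ done) ∧ ¬done)): least fixpoint, start Z0 = {Hold}, add states with some successor in Z. Z1 = {Hold, Ack}; Z2 = {Hold, Ack, Crit}; fixed.
Sat(EF (AF ((send ∨ done) ∧ ¬done))) = {Hold, Ack, Crit}
Hold ∈ Sat(EF (AF ((send ∨ done) ∧ ¬done))) = {Hold, Ack, Crit}, so the formula holds at Hold.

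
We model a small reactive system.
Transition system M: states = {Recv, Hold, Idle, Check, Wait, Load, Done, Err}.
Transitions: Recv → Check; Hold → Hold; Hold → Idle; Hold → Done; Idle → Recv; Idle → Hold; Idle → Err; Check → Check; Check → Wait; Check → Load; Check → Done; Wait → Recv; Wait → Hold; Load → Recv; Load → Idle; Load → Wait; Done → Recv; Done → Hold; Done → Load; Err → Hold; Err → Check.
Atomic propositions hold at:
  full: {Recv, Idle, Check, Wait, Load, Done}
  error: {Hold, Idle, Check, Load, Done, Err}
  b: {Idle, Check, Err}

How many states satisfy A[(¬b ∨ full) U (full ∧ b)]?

Sat(¬b) = {Recv, Hold, Wait, Load, Done}
Sat(¬b ∨ full) = {Recv, Hold, Idle, Check, Wait, Load, Done}
Sat(full ∧ b) = {Idle, Check}
A[(¬b ∨ full) U (full ∧ b)]: least fixpoint, start Z0 = Sat((full ∧ b)) = {Idle, Check}, add states in Sat(¬b ∨ full) with every successor in Z. Z1 = {Recv, Idle, Check}; fixed.
Sat(A[(¬b ∨ full) U (full ∧ b)]) = {Recv, Idle, Check}
|Sat(A[(¬b ∨ full) U (full ∧ b)])| = |{Recv, Idle, Check}| = 3.

3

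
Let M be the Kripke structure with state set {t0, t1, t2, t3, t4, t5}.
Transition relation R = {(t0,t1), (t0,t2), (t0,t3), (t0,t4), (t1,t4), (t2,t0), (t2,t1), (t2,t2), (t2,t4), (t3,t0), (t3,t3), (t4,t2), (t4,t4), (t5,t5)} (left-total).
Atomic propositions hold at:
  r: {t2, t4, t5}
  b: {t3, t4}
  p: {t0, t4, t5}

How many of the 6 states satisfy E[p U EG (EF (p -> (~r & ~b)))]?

Sat(~r) = {t0, t1, t3}
Sat(~b) = {t0, t1, t2, t5}
Sat(~r & ~b) = {t0, t1}
Sat(p -> (~r & ~b)) = {t0, t1, t2, t3}
EF (p -> (~r & ~b)): least fixpoint, start Z0 = {t0, t1, t2, t3}, add states with some successor in Z. Z1 = {t0, t1, t2, t3, t4}; fixed.
Sat(EF (p -> (~r & ~b))) = {t0, t1, t2, t3, t4}
EG (EF (p -> (~r & ~b))): greatest fixpoint, start Z0 = {t0, t1, t2, t3, t4}, keep only states in Sat with some successor in Z. Already a fixed point.
Sat(EG (EF (p -> (~r & ~b)))) = {t0, t1, t2, t3, t4}
E[p U EG (EF (p -> (~r & ~b)))]: least fixpoint, start Z0 = Sat(EG (EF (p -> (~r & ~b)))) = {t0, t1, t2, t3, t4}, add states in Sat(p) with some successor in Z. Already a fixed point.
Sat(E[p U EG (EF (p -> (~r & ~b)))]) = {t0, t1, t2, t3, t4}
|Sat(E[p U EG (EF (p -> (~r & ~b)))])| = |{t0, t1, t2, t3, t4}| = 5.

5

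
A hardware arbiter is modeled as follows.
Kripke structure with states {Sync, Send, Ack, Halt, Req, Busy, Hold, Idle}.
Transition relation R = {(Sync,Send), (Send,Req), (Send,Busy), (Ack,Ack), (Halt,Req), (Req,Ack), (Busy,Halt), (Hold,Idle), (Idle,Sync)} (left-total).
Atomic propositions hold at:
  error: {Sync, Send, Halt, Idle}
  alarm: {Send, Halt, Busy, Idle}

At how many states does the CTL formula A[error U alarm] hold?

A[error U alarm]: least fixpoint, start Z0 = Sat(alarm) = {Send, Halt, Busy, Idle}, add states in Sat(error) with every successor in Z. Z1 = {Sync, Send, Halt, Busy, Idle}; fixed.
Sat(A[error U alarm]) = {Sync, Send, Halt, Busy, Idle}
|Sat(A[error U alarm])| = |{Sync, Send, Halt, Busy, Idle}| = 5.

5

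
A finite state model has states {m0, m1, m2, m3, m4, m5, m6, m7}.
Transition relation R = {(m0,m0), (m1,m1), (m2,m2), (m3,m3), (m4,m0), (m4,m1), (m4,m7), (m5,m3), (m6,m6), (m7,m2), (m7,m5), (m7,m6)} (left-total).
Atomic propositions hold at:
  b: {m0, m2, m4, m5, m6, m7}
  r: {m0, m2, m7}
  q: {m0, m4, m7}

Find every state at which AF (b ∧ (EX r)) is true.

Sat(EX r) = {s : some successor in {m0, m2, m7}} = {m0, m2, m4, m7}
Sat(b ∧ (EX r)) = {m0, m2, m4, m7}
AF (b ∧ (EX r)): least fixpoint, start Z0 = {m0, m2, m4, m7}, add states with every successor in Z. Already a fixed point.
Sat(AF (b ∧ (EX r))) = {m0, m2, m4, m7}

{m0, m2, m4, m7}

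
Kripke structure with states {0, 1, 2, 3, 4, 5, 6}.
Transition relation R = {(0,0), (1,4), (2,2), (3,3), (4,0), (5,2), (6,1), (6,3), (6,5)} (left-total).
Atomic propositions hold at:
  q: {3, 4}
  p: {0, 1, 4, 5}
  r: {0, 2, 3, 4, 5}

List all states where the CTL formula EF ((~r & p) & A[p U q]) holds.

Sat(~r) = {1, 6}
Sat(~r & p) = {1}
A[p U q]: least fixpoint, start Z0 = Sat(q) = {3, 4}, add states in Sat(p) with every successor in Z. Z1 = {1, 3, 4}; fixed.
Sat(A[p U q]) = {1, 3, 4}
Sat((~r & p) & A[p U q]) = {1}
EF ((~r & p) & A[p U q]): least fixpoint, start Z0 = {1}, add states with some successor in Z. Z1 = {1, 6}; fixed.
Sat(EF ((~r & p) & A[p U q])) = {1, 6}

{1, 6}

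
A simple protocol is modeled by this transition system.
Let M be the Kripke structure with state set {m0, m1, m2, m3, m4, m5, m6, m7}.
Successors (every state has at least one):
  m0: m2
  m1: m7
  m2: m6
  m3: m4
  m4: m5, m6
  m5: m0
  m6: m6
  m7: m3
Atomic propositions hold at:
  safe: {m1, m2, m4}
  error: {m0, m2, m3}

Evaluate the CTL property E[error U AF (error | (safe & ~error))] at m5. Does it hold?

Yes

Sat(~error) = {m1, m4, m5, m6, m7}
Sat(safe & ~error) = {m1, m4}
Sat(error | (safe & ~error)) = {m0, m1, m2, m3, m4}
AF (error | (safe & ~error)): least fixpoint, start Z0 = {m0, m1, m2, m3, m4}, add states with every successor in Z. Z1 = {m0, m1, m2, m3, m4, m5, m7}; fixed.
Sat(AF (error | (safe & ~error))) = {m0, m1, m2, m3, m4, m5, m7}
E[error U AF (error | (safe & ~error))]: least fixpoint, start Z0 = Sat(AF (error | (safe & ~error))) = {m0, m1, m2, m3, m4, m5, m7}, add states in Sat(error) with some successor in Z. Already a fixed point.
Sat(E[error U AF (error | (safe & ~error))]) = {m0, m1, m2, m3, m4, m5, m7}
m5 ∈ Sat(E[error U AF (error | (safe & ~error))]) = {m0, m1, m2, m3, m4, m5, m7}, so the formula holds at m5.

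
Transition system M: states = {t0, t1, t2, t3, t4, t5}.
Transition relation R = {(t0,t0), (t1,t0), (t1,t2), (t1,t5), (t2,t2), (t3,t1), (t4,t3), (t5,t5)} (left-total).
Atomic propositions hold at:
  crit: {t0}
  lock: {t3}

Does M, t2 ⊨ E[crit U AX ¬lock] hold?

Yes

Sat(¬lock) = {t0, t1, t2, t4, t5}
Sat(AX ¬lock) = {s : every successor in {t0, t1, t2, t4, t5}} = {t0, t1, t2, t3, t5}
E[crit U AX ¬lock]: least fixpoint, start Z0 = Sat(AX ¬lock) = {t0, t1, t2, t3, t5}, add states in Sat(crit) with some successor in Z. Already a fixed point.
Sat(E[crit U AX ¬lock]) = {t0, t1, t2, t3, t5}
t2 ∈ Sat(E[crit U AX ¬lock]) = {t0, t1, t2, t3, t5}, so the formula holds at t2.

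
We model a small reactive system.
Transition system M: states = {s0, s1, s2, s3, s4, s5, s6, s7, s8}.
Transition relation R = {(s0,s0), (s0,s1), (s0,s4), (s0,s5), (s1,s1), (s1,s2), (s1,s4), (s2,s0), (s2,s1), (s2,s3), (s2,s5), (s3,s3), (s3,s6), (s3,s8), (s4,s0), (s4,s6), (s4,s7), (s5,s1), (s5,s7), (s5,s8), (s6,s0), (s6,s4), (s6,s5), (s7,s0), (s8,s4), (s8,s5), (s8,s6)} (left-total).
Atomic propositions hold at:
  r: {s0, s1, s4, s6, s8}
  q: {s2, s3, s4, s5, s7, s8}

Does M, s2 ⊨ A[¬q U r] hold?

Sat(¬q) = {s0, s1, s6}
A[¬q U r]: least fixpoint, start Z0 = Sat(r) = {s0, s1, s4, s6, s8}, add states in Sat(¬q) with every successor in Z. Already a fixed point.
Sat(A[¬q U r]) = {s0, s1, s4, s6, s8}
s2 ∉ Sat(A[¬q U r]) = {s0, s1, s4, s6, s8}, so the formula does not hold at s2.

No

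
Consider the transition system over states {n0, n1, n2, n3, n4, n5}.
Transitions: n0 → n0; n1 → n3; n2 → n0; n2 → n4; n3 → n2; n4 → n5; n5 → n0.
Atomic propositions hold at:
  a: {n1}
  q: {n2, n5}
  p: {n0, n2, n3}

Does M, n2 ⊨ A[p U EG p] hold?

EG p: greatest fixpoint, start Z0 = {n0, n2, n3}, keep only states in Sat with some successor in Z. Already a fixed point.
Sat(EG p) = {n0, n2, n3}
A[p U EG p]: least fixpoint, start Z0 = Sat(EG p) = {n0, n2, n3}, add states in Sat(p) with every successor in Z. Already a fixed point.
Sat(A[p U EG p]) = {n0, n2, n3}
n2 ∈ Sat(A[p U EG p]) = {n0, n2, n3}, so the formula holds at n2.

Yes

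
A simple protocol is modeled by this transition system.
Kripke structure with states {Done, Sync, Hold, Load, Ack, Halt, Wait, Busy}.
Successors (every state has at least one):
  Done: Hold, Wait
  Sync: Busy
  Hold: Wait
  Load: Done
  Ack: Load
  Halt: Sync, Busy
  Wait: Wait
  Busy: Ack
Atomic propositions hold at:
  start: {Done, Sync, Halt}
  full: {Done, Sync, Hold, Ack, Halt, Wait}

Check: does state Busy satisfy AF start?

Yes

AF start: least fixpoint, start Z0 = {Done, Sync, Halt}, add states with every successor in Z. Z1 = {Done, Sync, Load, Halt}; Z2 = {Done, Sync, Load, Ack, Halt}; Z3 = {Done, Sync, Load, Ack, Halt, Busy}; fixed.
Sat(AF start) = {Done, Sync, Load, Ack, Halt, Busy}
Busy ∈ Sat(AF start) = {Done, Sync, Load, Ack, Halt, Busy}, so the formula holds at Busy.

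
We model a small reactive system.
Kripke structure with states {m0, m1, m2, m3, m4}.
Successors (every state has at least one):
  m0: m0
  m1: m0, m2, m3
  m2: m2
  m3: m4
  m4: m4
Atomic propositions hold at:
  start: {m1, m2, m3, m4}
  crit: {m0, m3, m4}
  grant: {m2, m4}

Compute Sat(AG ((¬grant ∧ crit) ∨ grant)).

{m0, m2, m3, m4}

Sat(¬grant) = {m0, m1, m3}
Sat(¬grant ∧ crit) = {m0, m3}
Sat((¬grant ∧ crit) ∨ grant) = {m0, m2, m3, m4}
AG ((¬grant ∧ crit) ∨ grant): greatest fixpoint, start Z0 = {m0, m2, m3, m4}, keep only states in Sat with every successor in Z. Already a fixed point.
Sat(AG ((¬grant ∧ crit) ∨ grant)) = {m0, m2, m3, m4}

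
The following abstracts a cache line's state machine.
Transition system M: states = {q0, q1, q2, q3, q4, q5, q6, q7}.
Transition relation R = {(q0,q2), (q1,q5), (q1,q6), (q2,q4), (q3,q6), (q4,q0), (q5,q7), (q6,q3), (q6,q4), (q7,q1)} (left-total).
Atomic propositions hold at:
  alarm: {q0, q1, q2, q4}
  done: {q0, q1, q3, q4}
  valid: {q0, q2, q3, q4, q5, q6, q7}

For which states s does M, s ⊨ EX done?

{q2, q4, q6, q7}

Sat(EX done) = {s : some successor in {q0, q1, q3, q4}} = {q2, q4, q6, q7}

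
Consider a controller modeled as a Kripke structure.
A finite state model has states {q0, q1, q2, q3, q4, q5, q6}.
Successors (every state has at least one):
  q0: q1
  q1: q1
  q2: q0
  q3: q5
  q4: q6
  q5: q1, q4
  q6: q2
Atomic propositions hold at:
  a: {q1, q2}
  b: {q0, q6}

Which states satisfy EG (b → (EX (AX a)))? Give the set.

Sat(AX a) = {s : every successor in {q1, q2}} = {q0, q1, q6}
Sat(EX (AX a)) = {s : some successor in {q0, q1, q6}} = {q0, q1, q2, q4, q5}
Sat(b → (EX (AX a))) = {q0, q1, q2, q3, q4, q5}
EG (b → (EX (AX a))): greatest fixpoint, start Z0 = {q0, q1, q2, q3, q4, q5}, keep only states in Sat with some successor in Z. Z1 = {q0, q1, q2, q3, q5}; fixed.
Sat(EG (b → (EX (AX a)))) = {q0, q1, q2, q3, q5}

{q0, q1, q2, q3, q5}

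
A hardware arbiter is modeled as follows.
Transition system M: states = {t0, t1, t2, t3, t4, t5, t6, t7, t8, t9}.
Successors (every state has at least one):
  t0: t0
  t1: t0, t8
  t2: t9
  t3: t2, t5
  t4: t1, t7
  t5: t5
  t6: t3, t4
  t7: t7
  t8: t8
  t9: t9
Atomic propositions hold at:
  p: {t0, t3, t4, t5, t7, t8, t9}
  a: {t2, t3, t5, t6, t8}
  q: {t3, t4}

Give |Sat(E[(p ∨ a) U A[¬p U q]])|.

3

Sat(p ∨ a) = {t0, t2, t3, t4, t5, t6, t7, t8, t9}
Sat(¬p) = {t1, t2, t6}
A[¬p U q]: least fixpoint, start Z0 = Sat(q) = {t3, t4}, add states in Sat(¬p) with every successor in Z. Z1 = {t3, t4, t6}; fixed.
Sat(A[¬p U q]) = {t3, t4, t6}
E[(p ∨ a) U A[¬p U q]]: least fixpoint, start Z0 = Sat(A[¬p U q]) = {t3, t4, t6}, add states in Sat(p ∨ a) with some successor in Z. Already a fixed point.
Sat(E[(p ∨ a) U A[¬p U q]]) = {t3, t4, t6}
|Sat(E[(p ∨ a) U A[¬p U q]])| = |{t3, t4, t6}| = 3.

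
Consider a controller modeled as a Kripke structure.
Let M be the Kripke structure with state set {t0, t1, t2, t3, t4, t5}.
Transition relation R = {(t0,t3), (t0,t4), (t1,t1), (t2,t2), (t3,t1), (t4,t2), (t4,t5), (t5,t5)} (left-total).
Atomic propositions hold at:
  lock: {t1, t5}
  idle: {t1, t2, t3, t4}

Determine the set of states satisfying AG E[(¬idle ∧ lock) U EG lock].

Sat(¬idle) = {t0, t5}
Sat(¬idle ∧ lock) = {t5}
EG lock: greatest fixpoint, start Z0 = {t1, t5}, keep only states in Sat with some successor in Z. Already a fixed point.
Sat(EG lock) = {t1, t5}
E[(¬idle ∧ lock) U EG lock]: least fixpoint, start Z0 = Sat(EG lock) = {t1, t5}, add states in Sat(¬idle ∧ lock) with some successor in Z. Already a fixed point.
Sat(E[(¬idle ∧ lock) U EG lock]) = {t1, t5}
AG E[(¬idle ∧ lock) U EG lock]: greatest fixpoint, start Z0 = {t1, t5}, keep only states in Sat with every successor in Z. Already a fixed point.
Sat(AG E[(¬idle ∧ lock) U EG lock]) = {t1, t5}

{t1, t5}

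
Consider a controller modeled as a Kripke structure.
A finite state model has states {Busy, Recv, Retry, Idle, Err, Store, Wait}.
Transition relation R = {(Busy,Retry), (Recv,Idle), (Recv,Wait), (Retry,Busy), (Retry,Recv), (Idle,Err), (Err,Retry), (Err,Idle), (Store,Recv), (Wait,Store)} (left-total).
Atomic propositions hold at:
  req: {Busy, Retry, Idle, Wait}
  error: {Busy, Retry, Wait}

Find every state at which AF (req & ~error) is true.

Sat(~error) = {Recv, Idle, Err, Store}
Sat(req & ~error) = {Idle}
AF (req & ~error): least fixpoint, start Z0 = {Idle}, add states with every successor in Z. Already a fixed point.
Sat(AF (req & ~error)) = {Idle}

{Idle}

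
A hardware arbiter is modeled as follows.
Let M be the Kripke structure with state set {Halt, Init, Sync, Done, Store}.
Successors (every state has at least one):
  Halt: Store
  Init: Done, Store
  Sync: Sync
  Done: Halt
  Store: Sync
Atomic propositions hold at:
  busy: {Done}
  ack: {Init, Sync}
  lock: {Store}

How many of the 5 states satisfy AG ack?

AG ack: greatest fixpoint, start Z0 = {Init, Sync}, keep only states in Sat with every successor in Z. Z1 = {Sync}; fixed.
Sat(AG ack) = {Sync}
|Sat(AG ack)| = |{Sync}| = 1.

1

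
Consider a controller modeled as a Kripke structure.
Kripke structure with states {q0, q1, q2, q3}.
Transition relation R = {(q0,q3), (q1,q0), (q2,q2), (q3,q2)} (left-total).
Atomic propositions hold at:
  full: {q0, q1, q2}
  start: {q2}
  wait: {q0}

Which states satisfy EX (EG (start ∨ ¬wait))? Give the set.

Sat(¬wait) = {q1, q2, q3}
Sat(start ∨ ¬wait) = {q1, q2, q3}
EG (start ∨ ¬wait): greatest fixpoint, start Z0 = {q1, q2, q3}, keep only states in Sat with some successor in Z. Z1 = {q2, q3}; fixed.
Sat(EG (start ∨ ¬wait)) = {q2, q3}
Sat(EX (EG (start ∨ ¬wait))) = {s : some successor in {q2, q3}} = {q0, q2, q3}

{q0, q2, q3}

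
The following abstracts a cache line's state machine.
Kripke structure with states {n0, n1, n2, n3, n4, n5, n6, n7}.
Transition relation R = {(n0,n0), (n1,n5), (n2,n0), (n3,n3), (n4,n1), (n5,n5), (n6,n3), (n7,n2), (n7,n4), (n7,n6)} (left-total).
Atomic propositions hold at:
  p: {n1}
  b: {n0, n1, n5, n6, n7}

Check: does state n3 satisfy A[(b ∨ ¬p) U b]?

Sat(¬p) = {n0, n2, n3, n4, n5, n6, n7}
Sat(b ∨ ¬p) = {n0, n1, n2, n3, n4, n5, n6, n7}
A[(b ∨ ¬p) U b]: least fixpoint, start Z0 = Sat(b) = {n0, n1, n5, n6, n7}, add states in Sat(b ∨ ¬p) with every successor in Z. Z1 = {n0, n1, n2, n4, n5, n6, n7}; fixed.
Sat(A[(b ∨ ¬p) U b]) = {n0, n1, n2, n4, n5, n6, n7}
n3 ∉ Sat(A[(b ∨ ¬p) U b]) = {n0, n1, n2, n4, n5, n6, n7}, so the formula does not hold at n3.

No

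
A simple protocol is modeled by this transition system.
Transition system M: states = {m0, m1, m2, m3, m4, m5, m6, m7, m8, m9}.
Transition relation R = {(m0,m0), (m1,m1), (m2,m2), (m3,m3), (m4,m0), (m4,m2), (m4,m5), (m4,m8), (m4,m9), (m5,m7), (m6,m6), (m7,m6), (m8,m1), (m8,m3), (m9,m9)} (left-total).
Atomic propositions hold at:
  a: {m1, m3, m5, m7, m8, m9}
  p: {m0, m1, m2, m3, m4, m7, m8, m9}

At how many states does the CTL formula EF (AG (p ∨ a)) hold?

7

Sat(p ∨ a) = {m0, m1, m2, m3, m4, m5, m7, m8, m9}
AG (p ∨ a): greatest fixpoint, start Z0 = {m0, m1, m2, m3, m4, m5, m7, m8, m9}, keep only states in Sat with every successor in Z. Z1 = {m0, m1, m2, m3, m4, m5, m8, m9}; Z2 = {m0, m1, m2, m3, m4, m8, m9}; Z3 = {m0, m1, m2, m3, m8, m9}; fixed.
Sat(AG (p ∨ a)) = {m0, m1, m2, m3, m8, m9}
EF (AG (p ∨ a)): least fixpoint, start Z0 = {m0, m1, m2, m3, m8, m9}, add states with some successor in Z. Z1 = {m0, m1, m2, m3, m4, m8, m9}; fixed.
Sat(EF (AG (p ∨ a))) = {m0, m1, m2, m3, m4, m8, m9}
|Sat(EF (AG (p ∨ a)))| = |{m0, m1, m2, m3, m4, m8, m9}| = 7.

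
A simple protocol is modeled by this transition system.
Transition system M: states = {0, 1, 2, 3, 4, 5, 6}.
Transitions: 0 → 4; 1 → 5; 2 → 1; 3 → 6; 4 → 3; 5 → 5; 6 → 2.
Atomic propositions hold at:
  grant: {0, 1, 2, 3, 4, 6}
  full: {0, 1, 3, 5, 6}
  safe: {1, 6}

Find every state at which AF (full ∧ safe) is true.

{0, 1, 2, 3, 4, 6}

Sat(full ∧ safe) = {1, 6}
AF (full ∧ safe): least fixpoint, start Z0 = {1, 6}, add states with every successor in Z. Z1 = {1, 2, 3, 6}; Z2 = {1, 2, 3, 4, 6}; Z3 = {0, 1, 2, 3, 4, 6}; fixed.
Sat(AF (full ∧ safe)) = {0, 1, 2, 3, 4, 6}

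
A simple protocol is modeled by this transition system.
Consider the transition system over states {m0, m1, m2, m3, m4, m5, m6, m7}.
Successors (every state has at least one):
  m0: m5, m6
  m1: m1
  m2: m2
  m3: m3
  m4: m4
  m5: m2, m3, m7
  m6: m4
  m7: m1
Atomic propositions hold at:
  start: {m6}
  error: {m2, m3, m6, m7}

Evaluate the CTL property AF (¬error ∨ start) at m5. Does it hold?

Yes

Sat(¬error) = {m0, m1, m4, m5}
Sat(¬error ∨ start) = {m0, m1, m4, m5, m6}
AF (¬error ∨ start): least fixpoint, start Z0 = {m0, m1, m4, m5, m6}, add states with every successor in Z. Z1 = {m0, m1, m4, m5, m6, m7}; fixed.
Sat(AF (¬error ∨ start)) = {m0, m1, m4, m5, m6, m7}
m5 ∈ Sat(AF (¬error ∨ start)) = {m0, m1, m4, m5, m6, m7}, so the formula holds at m5.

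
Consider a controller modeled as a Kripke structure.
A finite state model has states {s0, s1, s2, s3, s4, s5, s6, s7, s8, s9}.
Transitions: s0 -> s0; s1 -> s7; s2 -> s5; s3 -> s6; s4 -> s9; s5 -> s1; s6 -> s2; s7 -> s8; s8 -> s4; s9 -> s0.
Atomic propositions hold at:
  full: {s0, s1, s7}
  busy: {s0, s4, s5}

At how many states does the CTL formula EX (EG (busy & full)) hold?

Sat(busy & full) = {s0}
EG (busy & full): greatest fixpoint, start Z0 = {s0}, keep only states in Sat with some successor in Z. Already a fixed point.
Sat(EG (busy & full)) = {s0}
Sat(EX (EG (busy & full))) = {s : some successor in {s0}} = {s0, s9}
|Sat(EX (EG (busy & full)))| = |{s0, s9}| = 2.

2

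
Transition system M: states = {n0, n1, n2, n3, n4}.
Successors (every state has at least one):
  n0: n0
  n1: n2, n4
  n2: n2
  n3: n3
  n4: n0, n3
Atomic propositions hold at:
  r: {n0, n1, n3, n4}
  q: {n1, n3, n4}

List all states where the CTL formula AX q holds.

{n3}

Sat(AX q) = {s : every successor in {n1, n3, n4}} = {n3}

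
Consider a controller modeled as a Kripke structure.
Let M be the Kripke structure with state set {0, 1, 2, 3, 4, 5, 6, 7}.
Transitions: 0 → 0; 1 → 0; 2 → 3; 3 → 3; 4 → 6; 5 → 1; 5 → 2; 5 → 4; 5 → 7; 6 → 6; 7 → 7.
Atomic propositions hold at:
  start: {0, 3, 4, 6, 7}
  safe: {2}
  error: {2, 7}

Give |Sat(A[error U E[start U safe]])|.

1

E[start U safe]: least fixpoint, start Z0 = Sat(safe) = {2}, add states in Sat(start) with some successor in Z. Already a fixed point.
Sat(E[start U safe]) = {2}
A[error U E[start U safe]]: least fixpoint, start Z0 = Sat(E[start U safe]) = {2}, add states in Sat(error) with every successor in Z. Already a fixed point.
Sat(A[error U E[start U safe]]) = {2}
|Sat(A[error U E[start U safe]])| = |{2}| = 1.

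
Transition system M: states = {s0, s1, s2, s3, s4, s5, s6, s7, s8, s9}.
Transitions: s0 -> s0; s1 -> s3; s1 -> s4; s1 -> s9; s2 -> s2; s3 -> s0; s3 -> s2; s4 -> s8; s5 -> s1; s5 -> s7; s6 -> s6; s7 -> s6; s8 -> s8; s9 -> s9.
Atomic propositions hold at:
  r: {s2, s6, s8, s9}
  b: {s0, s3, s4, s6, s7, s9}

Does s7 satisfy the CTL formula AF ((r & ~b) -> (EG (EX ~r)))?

Yes

Sat(~b) = {s1, s2, s5, s8}
Sat(r & ~b) = {s2, s8}
Sat(~r) = {s0, s1, s3, s4, s5, s7}
Sat(EX ~r) = {s : some successor in {s0, s1, s3, s4, s5, s7}} = {s0, s1, s3, s5}
EG (EX ~r): greatest fixpoint, start Z0 = {s0, s1, s3, s5}, keep only states in Sat with some successor in Z. Already a fixed point.
Sat(EG (EX ~r)) = {s0, s1, s3, s5}
Sat((r & ~b) -> (EG (EX ~r))) = {s0, s1, s3, s4, s5, s6, s7, s9}
AF ((r & ~b) -> (EG (EX ~r))): least fixpoint, start Z0 = {s0, s1, s3, s4, s5, s6, s7, s9}, add states with every successor in Z. Already a fixed point.
Sat(AF ((r & ~b) -> (EG (EX ~r)))) = {s0, s1, s3, s4, s5, s6, s7, s9}
s7 ∈ Sat(AF ((r & ~b) -> (EG (EX ~r)))) = {s0, s1, s3, s4, s5, s6, s7, s9}, so the formula holds at s7.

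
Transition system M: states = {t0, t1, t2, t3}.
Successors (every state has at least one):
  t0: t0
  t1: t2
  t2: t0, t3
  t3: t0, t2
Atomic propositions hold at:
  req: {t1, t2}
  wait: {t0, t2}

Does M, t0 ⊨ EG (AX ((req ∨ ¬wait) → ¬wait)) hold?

Yes

Sat(¬wait) = {t1, t3}
Sat(req ∨ ¬wait) = {t1, t2, t3}
Sat((req ∨ ¬wait) → ¬wait) = {t0, t1, t3}
Sat(AX ((req ∨ ¬wait) → ¬wait)) = {s : every successor in {t0, t1, t3}} = {t0, t2}
EG (AX ((req ∨ ¬wait) → ¬wait)): greatest fixpoint, start Z0 = {t0, t2}, keep only states in Sat with some successor in Z. Already a fixed point.
Sat(EG (AX ((req ∨ ¬wait) → ¬wait))) = {t0, t2}
t0 ∈ Sat(EG (AX ((req ∨ ¬wait) → ¬wait))) = {t0, t2}, so the formula holds at t0.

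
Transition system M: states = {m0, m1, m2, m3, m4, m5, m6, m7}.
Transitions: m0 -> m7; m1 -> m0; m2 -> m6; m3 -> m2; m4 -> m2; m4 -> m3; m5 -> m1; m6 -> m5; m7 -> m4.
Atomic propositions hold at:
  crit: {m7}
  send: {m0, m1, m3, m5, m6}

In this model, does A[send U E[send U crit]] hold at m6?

Yes

E[send U crit]: least fixpoint, start Z0 = Sat(crit) = {m7}, add states in Sat(send) with some successor in Z. Z1 = {m0, m7}; Z2 = {m0, m1, m7}; Z3 = {m0, m1, m5, m7}; Z4 = {m0, m1, m5, m6, m7}; fixed.
Sat(E[send U crit]) = {m0, m1, m5, m6, m7}
A[send U E[send U crit]]: least fixpoint, start Z0 = Sat(E[send U crit]) = {m0, m1, m5, m6, m7}, add states in Sat(send) with every successor in Z. Already a fixed point.
Sat(A[send U E[send U crit]]) = {m0, m1, m5, m6, m7}
m6 ∈ Sat(A[send U E[send U crit]]) = {m0, m1, m5, m6, m7}, so the formula holds at m6.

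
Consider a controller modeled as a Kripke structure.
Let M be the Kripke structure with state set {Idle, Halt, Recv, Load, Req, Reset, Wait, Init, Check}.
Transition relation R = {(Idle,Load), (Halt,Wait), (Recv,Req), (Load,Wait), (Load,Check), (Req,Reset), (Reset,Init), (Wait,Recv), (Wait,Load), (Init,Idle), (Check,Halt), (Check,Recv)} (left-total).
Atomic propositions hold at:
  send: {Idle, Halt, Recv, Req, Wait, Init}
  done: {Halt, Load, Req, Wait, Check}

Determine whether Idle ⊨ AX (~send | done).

Yes

Sat(~send) = {Load, Reset, Check}
Sat(~send | done) = {Halt, Load, Req, Reset, Wait, Check}
Sat(AX (~send | done)) = {s : every successor in {Halt, Load, Req, Reset, Wait, Check}} = {Idle, Halt, Recv, Load, Req}
Idle ∈ Sat(AX (~send | done)) = {Idle, Halt, Recv, Load, Req}, so the formula holds at Idle.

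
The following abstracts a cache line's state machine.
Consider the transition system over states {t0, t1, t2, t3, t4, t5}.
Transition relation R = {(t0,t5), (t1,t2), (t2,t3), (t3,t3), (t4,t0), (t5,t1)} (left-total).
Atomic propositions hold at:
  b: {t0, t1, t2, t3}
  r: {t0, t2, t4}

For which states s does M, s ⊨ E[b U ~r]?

Sat(~r) = {t1, t3, t5}
E[b U ~r]: least fixpoint, start Z0 = Sat(~r) = {t1, t3, t5}, add states in Sat(b) with some successor in Z. Z1 = {t0, t1, t2, t3, t5}; fixed.
Sat(E[b U ~r]) = {t0, t1, t2, t3, t5}

{t0, t1, t2, t3, t5}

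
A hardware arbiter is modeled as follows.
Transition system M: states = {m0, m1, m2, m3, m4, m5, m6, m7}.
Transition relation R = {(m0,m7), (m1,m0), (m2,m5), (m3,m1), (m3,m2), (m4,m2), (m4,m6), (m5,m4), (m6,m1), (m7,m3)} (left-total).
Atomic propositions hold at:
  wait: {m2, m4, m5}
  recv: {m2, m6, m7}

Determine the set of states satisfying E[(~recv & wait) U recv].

Sat(~recv) = {m0, m1, m3, m4, m5}
Sat(~recv & wait) = {m4, m5}
E[(~recv & wait) U recv]: least fixpoint, start Z0 = Sat(recv) = {m2, m6, m7}, add states in Sat(~recv & wait) with some successor in Z. Z1 = {m2, m4, m6, m7}; Z2 = {m2, m4, m5, m6, m7}; fixed.
Sat(E[(~recv & wait) U recv]) = {m2, m4, m5, m6, m7}

{m2, m4, m5, m6, m7}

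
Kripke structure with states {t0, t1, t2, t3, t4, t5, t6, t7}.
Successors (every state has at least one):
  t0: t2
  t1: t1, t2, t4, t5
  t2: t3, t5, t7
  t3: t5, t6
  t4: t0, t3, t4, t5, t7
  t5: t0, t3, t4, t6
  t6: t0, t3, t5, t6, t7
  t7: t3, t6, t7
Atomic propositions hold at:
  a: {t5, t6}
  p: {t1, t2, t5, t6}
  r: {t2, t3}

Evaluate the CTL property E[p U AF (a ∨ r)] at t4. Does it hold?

Sat(a ∨ r) = {t2, t3, t5, t6}
AF (a ∨ r): least fixpoint, start Z0 = {t2, t3, t5, t6}, add states with every successor in Z. Z1 = {t0, t2, t3, t5, t6}; fixed.
Sat(AF (a ∨ r)) = {t0, t2, t3, t5, t6}
E[p U AF (a ∨ r)]: least fixpoint, start Z0 = Sat(AF (a ∨ r)) = {t0, t2, t3, t5, t6}, add states in Sat(p) with some successor in Z. Z1 = {t0, t1, t2, t3, t5, t6}; fixed.
Sat(E[p U AF (a ∨ r)]) = {t0, t1, t2, t3, t5, t6}
t4 ∉ Sat(E[p U AF (a ∨ r)]) = {t0, t1, t2, t3, t5, t6}, so the formula does not hold at t4.

No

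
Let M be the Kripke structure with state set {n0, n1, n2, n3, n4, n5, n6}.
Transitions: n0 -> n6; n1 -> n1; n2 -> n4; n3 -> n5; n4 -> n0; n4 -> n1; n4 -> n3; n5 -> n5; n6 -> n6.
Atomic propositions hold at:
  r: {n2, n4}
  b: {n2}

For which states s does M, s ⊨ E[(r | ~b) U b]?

{n2}

Sat(~b) = {n0, n1, n3, n4, n5, n6}
Sat(r | ~b) = {n0, n1, n2, n3, n4, n5, n6}
E[(r | ~b) U b]: least fixpoint, start Z0 = Sat(b) = {n2}, add states in Sat(r | ~b) with some successor in Z. Already a fixed point.
Sat(E[(r | ~b) U b]) = {n2}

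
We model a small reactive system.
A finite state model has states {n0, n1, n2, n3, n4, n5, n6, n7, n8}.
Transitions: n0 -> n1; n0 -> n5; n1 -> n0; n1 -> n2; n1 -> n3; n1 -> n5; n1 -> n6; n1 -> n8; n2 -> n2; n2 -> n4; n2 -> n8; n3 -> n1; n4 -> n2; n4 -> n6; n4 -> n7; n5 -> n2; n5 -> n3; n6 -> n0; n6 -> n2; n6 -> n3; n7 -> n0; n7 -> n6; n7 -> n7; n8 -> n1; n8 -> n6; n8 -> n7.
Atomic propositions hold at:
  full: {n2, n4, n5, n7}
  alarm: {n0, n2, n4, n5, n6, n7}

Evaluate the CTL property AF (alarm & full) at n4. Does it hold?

Sat(alarm & full) = {n2, n4, n5, n7}
AF (alarm & full): least fixpoint, start Z0 = {n2, n4, n5, n7}, add states with every successor in Z. Already a fixed point.
Sat(AF (alarm & full)) = {n2, n4, n5, n7}
n4 ∈ Sat(AF (alarm & full)) = {n2, n4, n5, n7}, so the formula holds at n4.

Yes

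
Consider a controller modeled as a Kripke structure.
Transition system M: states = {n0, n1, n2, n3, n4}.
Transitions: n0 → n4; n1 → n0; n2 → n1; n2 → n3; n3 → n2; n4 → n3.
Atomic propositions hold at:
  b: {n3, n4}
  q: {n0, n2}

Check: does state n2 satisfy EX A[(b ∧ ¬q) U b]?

Sat(¬q) = {n1, n3, n4}
Sat(b ∧ ¬q) = {n3, n4}
A[(b ∧ ¬q) U b]: least fixpoint, start Z0 = Sat(b) = {n3, n4}, add states in Sat(b ∧ ¬q) with every successor in Z. Already a fixed point.
Sat(A[(b ∧ ¬q) U b]) = {n3, n4}
Sat(EX A[(b ∧ ¬q) U b]) = {s : some successor in {n3, n4}} = {n0, n2, n4}
n2 ∈ Sat(EX A[(b ∧ ¬q) U b]) = {n0, n2, n4}, so the formula holds at n2.

Yes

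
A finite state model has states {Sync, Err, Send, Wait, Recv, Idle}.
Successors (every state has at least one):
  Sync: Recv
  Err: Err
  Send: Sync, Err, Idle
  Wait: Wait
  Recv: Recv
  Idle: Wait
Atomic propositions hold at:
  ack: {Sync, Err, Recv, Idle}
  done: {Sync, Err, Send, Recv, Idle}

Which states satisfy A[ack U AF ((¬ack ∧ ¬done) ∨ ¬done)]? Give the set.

Sat(¬ack) = {Send, Wait}
Sat(¬done) = {Wait}
Sat(¬ack ∧ ¬done) = {Wait}
Sat((¬ack ∧ ¬done) ∨ ¬done) = {Wait}
AF ((¬ack ∧ ¬done) ∨ ¬done): least fixpoint, start Z0 = {Wait}, add states with every successor in Z. Z1 = {Wait, Idle}; fixed.
Sat(AF ((¬ack ∧ ¬done) ∨ ¬done)) = {Wait, Idle}
A[ack U AF ((¬ack ∧ ¬done) ∨ ¬done)]: least fixpoint, start Z0 = Sat(AF ((¬ack ∧ ¬done) ∨ ¬done)) = {Wait, Idle}, add states in Sat(ack) with every successor in Z. Already a fixed point.
Sat(A[ack U AF ((¬ack ∧ ¬done) ∨ ¬done)]) = {Wait, Idle}

{Wait, Idle}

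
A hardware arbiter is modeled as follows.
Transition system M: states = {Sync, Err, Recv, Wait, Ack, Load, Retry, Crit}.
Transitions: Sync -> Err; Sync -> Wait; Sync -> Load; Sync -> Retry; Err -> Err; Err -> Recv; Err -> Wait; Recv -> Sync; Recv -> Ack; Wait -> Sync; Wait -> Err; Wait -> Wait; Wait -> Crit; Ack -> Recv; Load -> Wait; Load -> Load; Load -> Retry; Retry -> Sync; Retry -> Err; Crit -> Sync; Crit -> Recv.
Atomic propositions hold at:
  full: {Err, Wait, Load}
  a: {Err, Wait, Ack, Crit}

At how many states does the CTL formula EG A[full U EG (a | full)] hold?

3

Sat(a | full) = {Err, Wait, Ack, Load, Crit}
EG (a | full): greatest fixpoint, start Z0 = {Err, Wait, Ack, Load, Crit}, keep only states in Sat with some successor in Z. Z1 = {Err, Wait, Load}; fixed.
Sat(EG (a | full)) = {Err, Wait, Load}
A[full U EG (a | full)]: least fixpoint, start Z0 = Sat(EG (a | full)) = {Err, Wait, Load}, add states in Sat(full) with every successor in Z. Already a fixed point.
Sat(A[full U EG (a | full)]) = {Err, Wait, Load}
EG A[full U EG (a | full)]: greatest fixpoint, start Z0 = {Err, Wait, Load}, keep only states in Sat with some successor in Z. Already a fixed point.
Sat(EG A[full U EG (a | full)]) = {Err, Wait, Load}
|Sat(EG A[full U EG (a | full)])| = |{Err, Wait, Load}| = 3.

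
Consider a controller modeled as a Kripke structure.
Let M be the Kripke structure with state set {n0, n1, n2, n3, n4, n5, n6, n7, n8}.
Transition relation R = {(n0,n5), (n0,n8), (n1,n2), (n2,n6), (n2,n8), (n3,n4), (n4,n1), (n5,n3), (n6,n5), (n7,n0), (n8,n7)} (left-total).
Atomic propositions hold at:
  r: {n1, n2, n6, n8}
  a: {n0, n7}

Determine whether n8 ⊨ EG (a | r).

Yes

Sat(a | r) = {n0, n1, n2, n6, n7, n8}
EG (a | r): greatest fixpoint, start Z0 = {n0, n1, n2, n6, n7, n8}, keep only states in Sat with some successor in Z. Z1 = {n0, n1, n2, n7, n8}; fixed.
Sat(EG (a | r)) = {n0, n1, n2, n7, n8}
n8 ∈ Sat(EG (a | r)) = {n0, n1, n2, n7, n8}, so the formula holds at n8.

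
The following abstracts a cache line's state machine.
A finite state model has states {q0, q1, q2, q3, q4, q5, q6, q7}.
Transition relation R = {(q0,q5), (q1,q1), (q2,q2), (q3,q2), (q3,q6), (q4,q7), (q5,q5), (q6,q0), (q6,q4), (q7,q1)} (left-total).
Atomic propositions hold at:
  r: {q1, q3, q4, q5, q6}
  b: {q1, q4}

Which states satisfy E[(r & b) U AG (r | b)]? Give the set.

Sat(r & b) = {q1, q4}
Sat(r | b) = {q1, q3, q4, q5, q6}
AG (r | b): greatest fixpoint, start Z0 = {q1, q3, q4, q5, q6}, keep only states in Sat with every successor in Z. Z1 = {q1, q5}; fixed.
Sat(AG (r | b)) = {q1, q5}
E[(r & b) U AG (r | b)]: least fixpoint, start Z0 = Sat(AG (r | b)) = {q1, q5}, add states in Sat(r & b) with some successor in Z. Already a fixed point.
Sat(E[(r & b) U AG (r | b)]) = {q1, q5}

{q1, q5}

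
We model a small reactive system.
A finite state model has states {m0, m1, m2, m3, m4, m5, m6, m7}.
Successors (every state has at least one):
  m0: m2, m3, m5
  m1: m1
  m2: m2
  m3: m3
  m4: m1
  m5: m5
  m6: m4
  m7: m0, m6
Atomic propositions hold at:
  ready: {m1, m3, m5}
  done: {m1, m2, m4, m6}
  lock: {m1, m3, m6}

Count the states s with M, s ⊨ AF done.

4

AF done: least fixpoint, start Z0 = {m1, m2, m4, m6}, add states with every successor in Z. Already a fixed point.
Sat(AF done) = {m1, m2, m4, m6}
|Sat(AF done)| = |{m1, m2, m4, m6}| = 4.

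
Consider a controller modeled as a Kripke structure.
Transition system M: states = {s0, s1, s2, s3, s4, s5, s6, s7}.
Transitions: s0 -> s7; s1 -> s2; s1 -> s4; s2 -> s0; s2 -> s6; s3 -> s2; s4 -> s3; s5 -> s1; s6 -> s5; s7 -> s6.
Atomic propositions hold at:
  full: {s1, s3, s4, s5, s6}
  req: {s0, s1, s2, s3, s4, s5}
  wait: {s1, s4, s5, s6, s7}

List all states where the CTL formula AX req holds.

{s1, s3, s4, s5, s6}

Sat(AX req) = {s : every successor in {s0, s1, s2, s3, s4, s5}} = {s1, s3, s4, s5, s6}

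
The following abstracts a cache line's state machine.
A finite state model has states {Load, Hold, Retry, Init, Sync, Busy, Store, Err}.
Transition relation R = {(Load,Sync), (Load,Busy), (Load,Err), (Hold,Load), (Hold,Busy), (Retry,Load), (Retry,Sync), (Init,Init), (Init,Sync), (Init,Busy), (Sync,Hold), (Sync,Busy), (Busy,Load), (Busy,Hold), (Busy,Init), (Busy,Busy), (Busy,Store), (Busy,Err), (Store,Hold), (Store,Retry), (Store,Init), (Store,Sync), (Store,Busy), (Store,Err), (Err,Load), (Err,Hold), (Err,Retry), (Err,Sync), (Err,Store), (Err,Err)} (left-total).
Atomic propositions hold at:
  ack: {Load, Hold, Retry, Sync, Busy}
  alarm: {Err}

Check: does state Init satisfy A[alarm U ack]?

No

A[alarm U ack]: least fixpoint, start Z0 = Sat(ack) = {Load, Hold, Retry, Sync, Busy}, add states in Sat(alarm) with every successor in Z. Already a fixed point.
Sat(A[alarm U ack]) = {Load, Hold, Retry, Sync, Busy}
Init ∉ Sat(A[alarm U ack]) = {Load, Hold, Retry, Sync, Busy}, so the formula does not hold at Init.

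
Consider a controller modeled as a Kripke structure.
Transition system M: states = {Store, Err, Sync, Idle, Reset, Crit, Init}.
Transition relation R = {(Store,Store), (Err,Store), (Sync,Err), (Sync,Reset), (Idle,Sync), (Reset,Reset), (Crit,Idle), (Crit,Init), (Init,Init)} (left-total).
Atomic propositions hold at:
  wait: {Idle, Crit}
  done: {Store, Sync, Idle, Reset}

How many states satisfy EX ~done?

Sat(~done) = {Err, Crit, Init}
Sat(EX ~done) = {s : some successor in {Err, Crit, Init}} = {Sync, Crit, Init}
|Sat(EX ~done)| = |{Sync, Crit, Init}| = 3.

3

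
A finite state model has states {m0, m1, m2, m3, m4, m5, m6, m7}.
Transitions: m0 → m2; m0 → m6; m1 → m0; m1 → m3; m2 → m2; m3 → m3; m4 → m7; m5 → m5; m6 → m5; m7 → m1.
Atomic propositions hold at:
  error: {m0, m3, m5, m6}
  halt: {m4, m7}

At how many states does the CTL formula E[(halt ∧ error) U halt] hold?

Sat(halt ∧ error) = ∅
E[(halt ∧ error) U halt]: least fixpoint, start Z0 = Sat(halt) = {m4, m7}, add states in Sat(halt ∧ error) with some successor in Z. Already a fixed point.
Sat(E[(halt ∧ error) U halt]) = {m4, m7}
|Sat(E[(halt ∧ error) U halt])| = |{m4, m7}| = 2.

2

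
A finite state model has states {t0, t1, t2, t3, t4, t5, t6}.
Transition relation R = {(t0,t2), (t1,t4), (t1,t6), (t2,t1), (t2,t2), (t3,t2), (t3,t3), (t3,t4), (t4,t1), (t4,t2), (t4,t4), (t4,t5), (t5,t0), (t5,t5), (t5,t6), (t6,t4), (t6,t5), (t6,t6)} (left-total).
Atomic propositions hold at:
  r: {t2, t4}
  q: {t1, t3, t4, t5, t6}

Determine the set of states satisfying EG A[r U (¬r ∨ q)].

{t1, t3, t4, t5, t6}

Sat(¬r) = {t0, t1, t3, t5, t6}
Sat(¬r ∨ q) = {t0, t1, t3, t4, t5, t6}
A[r U (¬r ∨ q)]: least fixpoint, start Z0 = Sat((¬r ∨ q)) = {t0, t1, t3, t4, t5, t6}, add states in Sat(r) with every successor in Z. Already a fixed point.
Sat(A[r U (¬r ∨ q)]) = {t0, t1, t3, t4, t5, t6}
EG A[r U (¬r ∨ q)]: greatest fixpoint, start Z0 = {t0, t1, t3, t4, t5, t6}, keep only states in Sat with some successor in Z. Z1 = {t1, t3, t4, t5, t6}; fixed.
Sat(EG A[r U (¬r ∨ q)]) = {t1, t3, t4, t5, t6}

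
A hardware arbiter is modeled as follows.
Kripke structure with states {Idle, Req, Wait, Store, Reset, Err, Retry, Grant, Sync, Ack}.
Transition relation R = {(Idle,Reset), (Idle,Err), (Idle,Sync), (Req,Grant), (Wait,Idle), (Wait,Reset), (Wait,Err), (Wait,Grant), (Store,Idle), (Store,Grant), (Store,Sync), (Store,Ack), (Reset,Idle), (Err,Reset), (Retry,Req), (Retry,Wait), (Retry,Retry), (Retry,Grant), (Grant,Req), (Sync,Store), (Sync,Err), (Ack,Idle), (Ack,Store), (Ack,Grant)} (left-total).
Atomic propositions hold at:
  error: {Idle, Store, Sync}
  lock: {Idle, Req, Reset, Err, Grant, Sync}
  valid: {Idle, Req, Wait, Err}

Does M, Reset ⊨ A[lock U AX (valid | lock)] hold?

Sat(valid | lock) = {Idle, Req, Wait, Reset, Err, Grant, Sync}
Sat(AX (valid | lock)) = {s : every successor in {Idle, Req, Wait, Reset, Err, Grant, Sync}} = {Idle, Req, Wait, Reset, Err, Grant}
A[lock U AX (valid | lock)]: least fixpoint, start Z0 = Sat(AX (valid | lock)) = {Idle, Req, Wait, Reset, Err, Grant}, add states in Sat(lock) with every successor in Z. Already a fixed point.
Sat(A[lock U AX (valid | lock)]) = {Idle, Req, Wait, Reset, Err, Grant}
Reset ∈ Sat(A[lock U AX (valid | lock)]) = {Idle, Req, Wait, Reset, Err, Grant}, so the formula holds at Reset.

Yes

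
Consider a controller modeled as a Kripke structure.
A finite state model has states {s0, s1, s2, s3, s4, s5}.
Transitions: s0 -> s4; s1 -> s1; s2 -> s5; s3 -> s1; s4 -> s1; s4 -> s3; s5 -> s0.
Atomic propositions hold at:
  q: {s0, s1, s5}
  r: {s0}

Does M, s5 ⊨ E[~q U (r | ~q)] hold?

No

Sat(~q) = {s2, s3, s4}
Sat(r | ~q) = {s0, s2, s3, s4}
E[~q U (r | ~q)]: least fixpoint, start Z0 = Sat((r | ~q)) = {s0, s2, s3, s4}, add states in Sat(~q) with some successor in Z. Already a fixed point.
Sat(E[~q U (r | ~q)]) = {s0, s2, s3, s4}
s5 ∉ Sat(E[~q U (r | ~q)]) = {s0, s2, s3, s4}, so the formula does not hold at s5.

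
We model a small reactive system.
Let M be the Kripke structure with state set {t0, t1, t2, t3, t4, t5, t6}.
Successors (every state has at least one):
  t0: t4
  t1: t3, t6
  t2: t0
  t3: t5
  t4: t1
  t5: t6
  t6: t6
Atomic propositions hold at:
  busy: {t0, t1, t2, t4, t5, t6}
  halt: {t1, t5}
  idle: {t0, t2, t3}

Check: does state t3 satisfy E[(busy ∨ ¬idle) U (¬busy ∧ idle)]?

Sat(¬idle) = {t1, t4, t5, t6}
Sat(busy ∨ ¬idle) = {t0, t1, t2, t4, t5, t6}
Sat(¬busy) = {t3}
Sat(¬busy ∧ idle) = {t3}
E[(busy ∨ ¬idle) U (¬busy ∧ idle)]: least fixpoint, start Z0 = Sat((¬busy ∧ idle)) = {t3}, add states in Sat(busy ∨ ¬idle) with some successor in Z. Z1 = {t1, t3}; Z2 = {t1, t3, t4}; Z3 = {t0, t1, t3, t4}; Z4 = {t0, t1, t2, t3, t4}; fixed.
Sat(E[(busy ∨ ¬idle) U (¬busy ∧ idle)]) = {t0, t1, t2, t3, t4}
t3 ∈ Sat(E[(busy ∨ ¬idle) U (¬busy ∧ idle)]) = {t0, t1, t2, t3, t4}, so the formula holds at t3.

Yes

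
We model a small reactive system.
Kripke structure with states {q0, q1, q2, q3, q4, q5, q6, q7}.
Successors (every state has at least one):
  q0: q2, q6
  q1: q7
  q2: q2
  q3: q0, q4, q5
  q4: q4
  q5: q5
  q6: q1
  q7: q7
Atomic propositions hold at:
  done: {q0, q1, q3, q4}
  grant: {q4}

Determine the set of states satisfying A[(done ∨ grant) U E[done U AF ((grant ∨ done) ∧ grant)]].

Sat(done ∨ grant) = {q0, q1, q3, q4}
Sat(grant ∨ done) = {q0, q1, q3, q4}
Sat((grant ∨ done) ∧ grant) = {q4}
AF ((grant ∨ done) ∧ grant): least fixpoint, start Z0 = {q4}, add states with every successor in Z. Already a fixed point.
Sat(AF ((grant ∨ done) ∧ grant)) = {q4}
E[done U AF ((grant ∨ done) ∧ grant)]: least fixpoint, start Z0 = Sat(AF ((grant ∨ done) ∧ grant)) = {q4}, add states in Sat(done) with some successor in Z. Z1 = {q3, q4}; fixed.
Sat(E[done U AF ((grant ∨ done) ∧ grant)]) = {q3, q4}
A[(done ∨ grant) U E[done U AF ((grant ∨ done) ∧ grant)]]: least fixpoint, start Z0 = Sat(E[done U AF ((grant ∨ done) ∧ grant)]) = {q3, q4}, add states in Sat(done ∨ grant) with every successor in Z. Already a fixed point.
Sat(A[(done ∨ grant) U E[done U AF ((grant ∨ done) ∧ grant)]]) = {q3, q4}

{q3, q4}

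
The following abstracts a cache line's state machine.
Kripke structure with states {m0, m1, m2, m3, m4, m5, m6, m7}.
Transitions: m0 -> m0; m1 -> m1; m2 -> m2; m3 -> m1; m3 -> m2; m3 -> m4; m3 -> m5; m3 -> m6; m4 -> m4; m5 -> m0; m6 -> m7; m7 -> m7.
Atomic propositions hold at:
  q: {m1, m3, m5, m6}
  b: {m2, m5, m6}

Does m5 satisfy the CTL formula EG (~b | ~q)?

No

Sat(~b) = {m0, m1, m3, m4, m7}
Sat(~q) = {m0, m2, m4, m7}
Sat(~b | ~q) = {m0, m1, m2, m3, m4, m7}
EG (~b | ~q): greatest fixpoint, start Z0 = {m0, m1, m2, m3, m4, m7}, keep only states in Sat with some successor in Z. Already a fixed point.
Sat(EG (~b | ~q)) = {m0, m1, m2, m3, m4, m7}
m5 ∉ Sat(EG (~b | ~q)) = {m0, m1, m2, m3, m4, m7}, so the formula does not hold at m5.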